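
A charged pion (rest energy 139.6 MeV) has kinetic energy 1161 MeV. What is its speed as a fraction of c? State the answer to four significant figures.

γ = 1 + K/(mc²) = 1 + 1161/139.6 = 9.3166.
β = √(1 − 1/γ²) = √(1 − 0.0115209) = √0.9884791 = 0.9942.

0.9942c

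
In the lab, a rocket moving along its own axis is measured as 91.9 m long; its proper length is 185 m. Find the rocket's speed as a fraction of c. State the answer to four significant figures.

0.8679c

Length contraction gives γ = L₀/L = 185/91.9 = 2.0131.
β = √(1 − 1/γ²) = √0.753243 = 0.8679.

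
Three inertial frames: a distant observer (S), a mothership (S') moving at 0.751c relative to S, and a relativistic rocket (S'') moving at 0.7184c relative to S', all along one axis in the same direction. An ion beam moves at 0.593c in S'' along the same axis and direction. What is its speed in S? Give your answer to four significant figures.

0.9882c

Apply u = (u'+v)/(1+u'v) twice. Ion beam in the mothership frame: (0.593+0.7184)/(1+0.593·0.7184) = 1.3114/1.4260112 = 0.91963c.
That velocity, transformed to the rest frame of a distant observer: (0.91963+0.751)/(1+0.91963·0.751) = 1.67063/1.69064213 = 0.98816c.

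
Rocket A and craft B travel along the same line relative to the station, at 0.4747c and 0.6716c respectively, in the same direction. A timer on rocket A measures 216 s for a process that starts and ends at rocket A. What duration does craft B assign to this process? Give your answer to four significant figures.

The velocity of rocket A relative to craft B is (0.4747 − 0.6716)c / (1 − 0.4747×0.6716) = −0.28905c; relative speed 0.28905c.
γ for this relative speed: γ = 1/√(1 − 0.0835499) = 1.0446.
Rocket A's interval is proper; time dilation gives Δt_B = γΔτ = 1.0446 × 216 s = 225.6 s.

225.6 s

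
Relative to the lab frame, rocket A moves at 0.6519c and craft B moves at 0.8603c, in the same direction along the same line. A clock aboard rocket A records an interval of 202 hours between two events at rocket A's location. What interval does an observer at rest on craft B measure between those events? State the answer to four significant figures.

229.5 hours

The velocity of rocket A relative to craft B is (0.6519 − 0.8603)c / (1 − 0.6519×0.8603) = −0.47453c; relative speed 0.47453c.
At |u| = 0.47453c, γ = (1 − 0.225179)^(−1/2) = 1.1361.
The clock on rocket A records proper time, so craft B measures Δt = γΔτ = 1.1361 × 202 = 229.5 hours.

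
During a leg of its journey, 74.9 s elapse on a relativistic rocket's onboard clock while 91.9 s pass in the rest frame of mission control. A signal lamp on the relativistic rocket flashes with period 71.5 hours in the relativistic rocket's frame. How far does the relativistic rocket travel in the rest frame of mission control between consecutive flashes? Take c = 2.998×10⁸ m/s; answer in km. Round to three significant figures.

The time-dilation ratio gives γ = 91.9/74.9 = 1.22697.
β = √(1 − 1/γ²) = 0.57944. Lab-frame period = γτ = 1.22697×71.5 hours = 87.728 hours. Distance = βc × γτ = 0.57944 × 2.998×10⁸ m/s × 315820.8 s = 5.4863×10^13 m = 5.49×10^10 km.

5.49×10^10 km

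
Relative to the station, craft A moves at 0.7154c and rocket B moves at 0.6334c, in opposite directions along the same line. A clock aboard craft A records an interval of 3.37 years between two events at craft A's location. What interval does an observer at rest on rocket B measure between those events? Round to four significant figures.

The velocity of craft A relative to rocket B is (0.7154 + 0.6334)c / (1 + 0.7154×0.6334) = 0.9282c; relative speed 0.9282c.
γ for this relative speed: γ = 1/√(1 − 0.861555) = 2.6876.
Craft A's interval is proper; time dilation gives Δt_B = γΔτ = 2.6876 × 3.37 years = 9.057 years.

9.057 years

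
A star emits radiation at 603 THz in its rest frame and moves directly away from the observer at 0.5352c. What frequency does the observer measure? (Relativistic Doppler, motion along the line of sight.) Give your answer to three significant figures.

332 THz

Relativistic Doppler (source moving away): f_obs = f_src · √((1−β)/(1+β)).
With β = 0.5352: factor = √(0.4648/1.5352) = 0.55024.
f_obs = 603 × 0.55024 = 332 THz.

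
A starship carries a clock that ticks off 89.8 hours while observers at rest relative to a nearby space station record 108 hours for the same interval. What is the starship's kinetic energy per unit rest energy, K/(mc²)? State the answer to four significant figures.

0.2027

γ = Δt/Δτ = 108/89.8 = 1.20267.
K/(mc²) = γ − 1 = 1.20267 − 1 = 0.2027.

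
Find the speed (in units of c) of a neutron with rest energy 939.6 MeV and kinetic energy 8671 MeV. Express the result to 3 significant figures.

γ = 1 + K/(mc²) = 1 + 8671/939.6 = 10.228.
β = √(1 − 1/γ²) = √(1 − 0.00955913) = √0.99044087 = 0.995.

0.995c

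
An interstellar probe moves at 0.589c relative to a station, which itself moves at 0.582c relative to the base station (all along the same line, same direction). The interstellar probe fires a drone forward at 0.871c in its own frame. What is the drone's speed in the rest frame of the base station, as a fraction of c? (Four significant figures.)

Compose velocities in two stages. Stage 1 (into S'): u₁ = (0.871+0.589)/(1+0.871×0.589) = 0.96496.
Stage 2 (into S): u = (0.96496+0.582)/(1+0.96496×0.582) = 0.99062, so the speed is 0.9906c.

0.9906c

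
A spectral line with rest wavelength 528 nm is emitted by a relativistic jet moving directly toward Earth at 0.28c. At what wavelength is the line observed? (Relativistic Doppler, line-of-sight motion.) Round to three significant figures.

Relativistic Doppler for wavelength: λ_obs = λ_src · √((1−β)/(1+β)).
With β = 0.28: factor = √(0.72/1.28) = 0.75.
λ_obs = 528 × 0.75 = 396 nm.

396 nm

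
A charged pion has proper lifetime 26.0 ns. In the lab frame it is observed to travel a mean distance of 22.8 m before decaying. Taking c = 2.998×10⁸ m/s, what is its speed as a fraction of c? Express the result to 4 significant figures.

0.9462c

Lab distance = (lab lifetime)·v = γτ·βc, so βγ = d/(cτ) = 22.80/(2.998×10⁸ × 2.600×10^-8) = 2.925.
With βγ = 2.925: γ² = 1 + (βγ)² = 9.55562, and β = (βγ)/γ = 2.925/3.09122 = 0.9462.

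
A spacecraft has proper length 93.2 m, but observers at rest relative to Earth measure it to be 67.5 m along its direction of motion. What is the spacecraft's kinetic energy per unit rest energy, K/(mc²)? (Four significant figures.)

Length contraction gives γ = L₀/L = 93.2/67.5 = 1.38074.
Since K = (γ−1)mc², K/(mc²) = 1.38074 − 1 = 0.3807.

0.3807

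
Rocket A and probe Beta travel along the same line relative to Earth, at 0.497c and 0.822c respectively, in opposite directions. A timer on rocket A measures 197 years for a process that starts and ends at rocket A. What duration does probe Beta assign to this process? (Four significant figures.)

561.5 years

Transform rocket A's velocity into probe Beta's frame: (0.497 + 0.822)/(1 + 0.497·0.822) = 1.319/1.408534, so the relative speed is 0.93643c.
γ for this relative speed: γ = 1/√(1 − 0.876901) = 2.8502.
The clock on rocket A records proper time, so probe Beta measures Δt = γΔτ = 2.8502 × 197 = 561.5 years.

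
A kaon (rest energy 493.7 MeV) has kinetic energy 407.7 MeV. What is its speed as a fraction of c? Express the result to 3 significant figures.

0.837c

K = (γ−1)mc², so γ = 1 + 407.7/493.7 = 1.8258.
Then v/c = √(1 − γ⁻²) = √(1 − 0.299981) = √0.700019 = 0.837.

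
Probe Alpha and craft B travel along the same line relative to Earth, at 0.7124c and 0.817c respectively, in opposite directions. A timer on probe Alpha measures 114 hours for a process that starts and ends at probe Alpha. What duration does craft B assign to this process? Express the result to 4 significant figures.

Speed of probe Alpha in craft B's frame: u = (v_A + v_B)/(1 + v_A v_B/c²) = (0.7124 + 0.817)/(1 + 0.7124×0.817) = 1.5294/1.5820308 = 0.96673; |u| = 0.96673c.
γ for this relative speed: γ = 1/√(1 − 0.934567) = 3.9093.
The clock on probe Alpha records proper time, so craft B measures Δt = γΔτ = 3.9093 × 114 = 445.7 hours.

445.7 hours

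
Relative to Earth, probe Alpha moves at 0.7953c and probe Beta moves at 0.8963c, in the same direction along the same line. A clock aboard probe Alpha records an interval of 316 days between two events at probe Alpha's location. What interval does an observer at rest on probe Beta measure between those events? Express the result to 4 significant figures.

Speed of probe Alpha in probe Beta's frame: u = (v_A − v_B)/(1 − v_A v_B/c²) = (0.7953 − 0.8963)/(1 − 0.7953×0.8963) = −0.101/0.28717261 = −0.3517; |u| = 0.3517c.
γ for this relative speed: γ = 1/√(1 − 0.123693) = 1.0682.
The clock on probe Alpha records proper time, so probe Beta measures Δt = γΔτ = 1.0682 × 316 = 337.6 days.

337.6 days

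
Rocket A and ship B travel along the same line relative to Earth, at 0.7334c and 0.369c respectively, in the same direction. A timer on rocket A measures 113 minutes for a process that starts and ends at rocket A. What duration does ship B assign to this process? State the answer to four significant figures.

Speed of rocket A in ship B's frame: u = (v_A − v_B)/(1 − v_A v_B/c²) = (0.7334 − 0.369)/(1 − 0.7334×0.369) = 0.3644/0.7293754 = 0.49961; |u| = 0.49961c.
At |u| = 0.49961c, γ = (1 − 0.24961)^(−1/2) = 1.1544.
The clock on rocket A records proper time, so ship B measures Δt = γΔτ = 1.1544 × 113 = 130.4 minutes.

130.4 minutes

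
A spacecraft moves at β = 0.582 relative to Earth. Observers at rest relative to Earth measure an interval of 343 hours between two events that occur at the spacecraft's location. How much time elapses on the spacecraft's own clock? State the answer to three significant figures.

γ = 1/√(1 − β²) = 1/√(1 − 0.338724) = 1/√0.661276 = 1/0.813189 = 1.2297.
The moving clock records proper time: Δτ = Δt/γ = 343/1.2297 = 279 hours.

279 hours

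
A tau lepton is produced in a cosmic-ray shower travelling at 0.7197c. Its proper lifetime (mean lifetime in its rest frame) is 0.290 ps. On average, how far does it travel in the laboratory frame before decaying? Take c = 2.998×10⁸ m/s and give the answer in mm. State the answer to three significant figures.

γ = 1/√(1 − β²) = 1/√(1 − 0.51796809) = 1/√0.48203191 = 1/0.694285 = 1.4403.
Lab-frame lifetime: Δt = γτ = 1.4403 × 0.290 ps = 0.41769 ps.
Distance: d = vΔt = 0.7197 × 2.998×10⁸ m/s × 4.1769×10^-13 s = 9.01×10^-5 m = 0.0901 mm.

0.0901 mm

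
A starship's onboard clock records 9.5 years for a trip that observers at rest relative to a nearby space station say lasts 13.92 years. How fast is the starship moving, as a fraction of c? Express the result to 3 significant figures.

0.731c

γ = Δt/Δτ = 13.92/9.5 = 1.4653.
β = √(1 − 1/γ²) = √(1 − 0.465744) = √0.534256 = 0.731.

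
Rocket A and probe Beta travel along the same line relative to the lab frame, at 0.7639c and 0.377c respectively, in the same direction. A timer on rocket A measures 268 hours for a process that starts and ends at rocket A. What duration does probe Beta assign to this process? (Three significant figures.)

Transform rocket A's velocity into probe Beta's frame: (0.7639 − 0.377)/(1 − 0.7639·0.377) = 0.3869/0.7120097, so the relative speed is 0.54339c.
γ for this relative speed: γ = 1/√(1 − 0.295273) = 1.1912.
The clock on rocket A records proper time, so probe Beta measures Δt = γΔτ = 1.1912 × 268 = 319 hours.

319 hours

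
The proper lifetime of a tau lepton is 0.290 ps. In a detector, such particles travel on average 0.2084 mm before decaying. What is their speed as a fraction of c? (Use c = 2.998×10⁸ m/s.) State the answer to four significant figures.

0.9229c

Let x = d/(cτ) = 2.084×10^-4 m / (2.998×10⁸ m/s × 2.900×10^-13 s) = 2.397. Since d = βγcτ, x = βγ = β/√(1−β²).
Solving: β² = x²/(1+x²) = 5.74561/6.74561 = 0.851755, so β = 0.9229.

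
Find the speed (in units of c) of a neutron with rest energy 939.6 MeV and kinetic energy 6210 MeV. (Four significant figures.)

K = (γ−1)mc², so γ = 1 + 6210/939.6 = 7.6092.
Then v/c = √(1 − γ⁻²) = √(1 − 0.0172712) = √0.9827288 = 0.9913.

0.9913c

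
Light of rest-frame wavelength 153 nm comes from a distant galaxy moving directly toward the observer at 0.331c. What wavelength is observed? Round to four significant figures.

Relativistic Doppler for wavelength: λ_obs = λ_src · √((1−β)/(1+β)).
With β = 0.331: factor = √(0.669/1.331) = 0.70896.
λ_obs = 153 × 0.70896 = 108.5 nm.

108.5 nm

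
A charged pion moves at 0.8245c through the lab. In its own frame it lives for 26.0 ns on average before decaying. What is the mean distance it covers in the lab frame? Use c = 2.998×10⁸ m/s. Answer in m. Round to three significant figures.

β² = 0.67980025, so γ = 1/√0.32019975 = 1.7672.
Lab-frame lifetime: Δt = γτ = 1.7672 × 26.0 ns = 45.947 ns.
Distance: d = vΔt = 0.8245 × 2.998×10⁸ m/s × 4.5947×10^-8 s = 11.4 m.

11.4 m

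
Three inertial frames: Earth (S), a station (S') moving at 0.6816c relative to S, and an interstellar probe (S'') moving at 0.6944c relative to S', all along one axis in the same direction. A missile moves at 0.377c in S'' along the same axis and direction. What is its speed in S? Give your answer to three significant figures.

First combine the missile and interstellar probe (S''→S'): u₁ = (0.377 + 0.6944)/(1 + 0.377×0.6944) = 1.0714/1.2617888 = 0.84911.
Then combine with the station (S'→S): u = (0.84911 + 0.6816)/(1 + 0.84911×0.6816) = 1.53071/1.578753376 = 0.96957.

0.970c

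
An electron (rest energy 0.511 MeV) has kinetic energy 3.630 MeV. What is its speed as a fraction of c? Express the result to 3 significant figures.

0.992c

K = (γ−1)mc², so γ = 1 + 3.630/0.511 = 8.1037.
Then v/c = √(1 − γ⁻²) = √(1 − 0.0152277) = √0.9847723 = 0.992.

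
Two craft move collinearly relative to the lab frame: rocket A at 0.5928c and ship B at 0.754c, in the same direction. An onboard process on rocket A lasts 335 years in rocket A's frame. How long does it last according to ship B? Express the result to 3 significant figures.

350 years

The velocity of rocket A relative to ship B is (0.5928 − 0.754)c / (1 − 0.5928×0.754) = −0.29149c; relative speed 0.29149c.
At |u| = 0.29149c, γ = (1 − 0.0849664)^(−1/2) = 1.0454.
Rocket A's interval is proper; time dilation gives Δt_B = γΔτ = 1.0454 × 335 years = 350 years.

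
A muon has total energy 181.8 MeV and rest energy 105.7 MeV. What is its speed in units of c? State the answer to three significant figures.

0.814c

Total energy E = γmc² gives γ = 181.8/105.7 = 1.72.
Hence β = √(1 − 1/γ²) = √(1 − 0.338021) = √0.661979 = 0.814.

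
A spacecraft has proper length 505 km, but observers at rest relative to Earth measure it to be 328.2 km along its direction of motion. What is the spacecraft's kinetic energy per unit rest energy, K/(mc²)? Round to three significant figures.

From L = L₀/γ: γ = 505/328.2 = 1.5387.
K/(mc²) = γ − 1 = 1.5387 − 1 = 0.539.

0.539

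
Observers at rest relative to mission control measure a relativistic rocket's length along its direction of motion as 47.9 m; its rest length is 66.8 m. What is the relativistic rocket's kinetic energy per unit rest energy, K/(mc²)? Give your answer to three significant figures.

0.395

Length contraction gives γ = L₀/L = 66.8/47.9 = 1.39457.
Since K = (γ−1)mc², K/(mc²) = 1.39457 − 1 = 0.395.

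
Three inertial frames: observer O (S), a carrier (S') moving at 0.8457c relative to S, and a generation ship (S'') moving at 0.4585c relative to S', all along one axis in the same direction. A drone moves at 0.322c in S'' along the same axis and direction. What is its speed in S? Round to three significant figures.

0.969c

First combine the drone and generation ship (S''→S'): u₁ = (0.322 + 0.4585)/(1 + 0.322×0.4585) = 0.7805/1.147637 = 0.68009.
Then combine with the carrier (S'→S): u = (0.68009 + 0.8457)/(1 + 0.68009×0.8457) = 1.52579/1.575152113 = 0.96866.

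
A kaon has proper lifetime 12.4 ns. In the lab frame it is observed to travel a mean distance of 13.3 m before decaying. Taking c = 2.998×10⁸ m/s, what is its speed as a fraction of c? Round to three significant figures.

0.963c

d = βγcτ ⇒ βγ = d/(cτ) = 13.30 m / (3.71752 m) = 3.5777.
β = (βγ)/√(1+(βγ)²) = 3.5777/√13.7999 = 0.963.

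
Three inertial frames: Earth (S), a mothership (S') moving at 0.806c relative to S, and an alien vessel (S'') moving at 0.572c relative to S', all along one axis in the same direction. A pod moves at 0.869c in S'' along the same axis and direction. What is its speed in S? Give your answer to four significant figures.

0.9959c

Compose velocities in two stages. Stage 1 (into S'): u₁ = (0.869+0.572)/(1+0.869×0.572) = 0.96255.
Stage 2 (into S): u = (0.96255+0.806)/(1+0.96255×0.806) = 0.99591, so the speed is 0.9959c.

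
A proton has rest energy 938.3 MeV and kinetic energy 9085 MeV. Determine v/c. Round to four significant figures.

0.9956

γ = 1 + K/(mc²) = 1 + 9085/938.3 = 10.682.
β = √(1 − 1/γ²) = √(1 − 0.00876385) = √0.99123615 = 0.9956.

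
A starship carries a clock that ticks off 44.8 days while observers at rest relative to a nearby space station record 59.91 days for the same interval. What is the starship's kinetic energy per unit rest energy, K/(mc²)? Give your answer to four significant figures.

0.3373

The time-dilation ratio gives γ = 59.91/44.8 = 1.33728.
K/(mc²) = γ − 1 = 1.33728 − 1 = 0.3373.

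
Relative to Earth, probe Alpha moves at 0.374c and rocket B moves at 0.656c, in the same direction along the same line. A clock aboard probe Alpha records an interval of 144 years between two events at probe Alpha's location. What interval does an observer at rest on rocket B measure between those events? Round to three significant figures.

155 years

The velocity of probe Alpha relative to rocket B is (0.374 − 0.656)c / (1 − 0.374×0.656) = −0.37368c; relative speed 0.37368c.
γ for this relative speed: γ = 1/√(1 − 0.139637) = 1.0781.
Probe Alpha's interval is proper; time dilation gives Δt_B = γΔτ = 1.0781 × 144 years = 155 years.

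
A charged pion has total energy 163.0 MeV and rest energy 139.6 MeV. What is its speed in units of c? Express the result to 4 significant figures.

0.5162c

γ = E/(mc²) = 163.0/139.6 = 1.1676.
β = √(1 − 1/γ²) = √(1 − 0.73352) = √0.26648 = 0.5162.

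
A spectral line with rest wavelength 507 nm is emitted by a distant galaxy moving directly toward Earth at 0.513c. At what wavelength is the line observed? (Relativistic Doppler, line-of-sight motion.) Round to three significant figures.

288 nm

Relativistic Doppler for wavelength: λ_obs = λ_src · √((1−β)/(1+β)).
With β = 0.513: factor = √(0.487/1.513) = 0.56734.
λ_obs = 507 × 0.56734 = 288 nm.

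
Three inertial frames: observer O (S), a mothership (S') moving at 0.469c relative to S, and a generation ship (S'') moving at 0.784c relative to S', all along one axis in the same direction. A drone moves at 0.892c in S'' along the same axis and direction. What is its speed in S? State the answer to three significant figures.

Apply u = (u'+v)/(1+u'v) twice. Drone in the mothership frame: (0.892+0.784)/(1+0.892·0.784) = 1.676/1.699328 = 0.98627c.
That velocity, transformed to the rest frame of observer O: (0.98627+0.469)/(1+0.98627·0.469) = 1.45527/1.46256063 = 0.99502c.

0.995c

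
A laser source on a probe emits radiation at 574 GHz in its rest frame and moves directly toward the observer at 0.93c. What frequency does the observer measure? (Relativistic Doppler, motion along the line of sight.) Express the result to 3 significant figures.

Relativistic Doppler (source moving toward): f_obs = f_src · √((1+β)/(1−β)).
With β = 0.93: factor = √(1.93/0.07) = 5.2509.
f_obs = 574 × 5.2509 = 3010 GHz.

3010 GHz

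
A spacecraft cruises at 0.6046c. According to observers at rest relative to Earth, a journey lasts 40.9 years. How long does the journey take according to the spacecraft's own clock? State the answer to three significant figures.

32.6 years

γ = 1/√(1 − β²) = 1/√(1 − 0.36554116) = 1/√0.63445884 = 1/0.796529 = 1.2554.
The spacecraft's clock runs slow as seen from Earth, so Δτ = Δt/γ = 40.9/1.2554 = 32.6 years.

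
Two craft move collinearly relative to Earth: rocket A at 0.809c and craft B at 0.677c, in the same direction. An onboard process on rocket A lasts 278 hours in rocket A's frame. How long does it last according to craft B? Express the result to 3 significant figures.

Transform rocket A's velocity into craft B's frame: (0.809 − 0.677)/(1 − 0.809·0.677) = 0.132/0.452307, so the relative speed is 0.29184c.
At |u| = 0.29184c, γ = (1 − 0.0851706)^(−1/2) = 1.0455.
Rocket A's interval is proper; time dilation gives Δt_B = γΔτ = 1.0455 × 278 hours = 291 hours.

291 hours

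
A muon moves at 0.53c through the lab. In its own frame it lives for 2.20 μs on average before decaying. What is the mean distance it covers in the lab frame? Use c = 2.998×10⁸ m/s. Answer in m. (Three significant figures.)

412 m

γ = 1/√(1 − β²) = 1/√(1 − 0.2809) = 1/√0.7191 = 1/0.847998 = 1.1792.
Lab-frame lifetime: Δt = γτ = 1.1792 × 2.20 μs = 2.5942 μs.
Distance: d = vΔt = 0.53 × 2.998×10⁸ m/s × 2.5942×10^-6 s = 412 m.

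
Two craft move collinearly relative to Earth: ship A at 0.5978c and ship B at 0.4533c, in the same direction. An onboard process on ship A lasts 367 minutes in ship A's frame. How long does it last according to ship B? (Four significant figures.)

Transform ship A's velocity into ship B's frame: (0.5978 − 0.4533)/(1 − 0.5978·0.4533) = 0.1445/0.72901726, so the relative speed is 0.19821c.
γ for this relative speed: γ = 1/√(1 − 0.0392872) = 1.0202.
Ship A's interval is proper; time dilation gives Δt_B = γΔτ = 1.0202 × 367 minutes = 374.4 minutes.

374.4 minutes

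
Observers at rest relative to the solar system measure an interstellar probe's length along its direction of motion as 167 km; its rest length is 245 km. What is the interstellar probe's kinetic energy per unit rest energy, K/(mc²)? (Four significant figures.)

0.4671

γ = L₀/L = 245/167 = 1.46707.
Since K = (γ−1)mc², K/(mc²) = 1.46707 − 1 = 0.4671.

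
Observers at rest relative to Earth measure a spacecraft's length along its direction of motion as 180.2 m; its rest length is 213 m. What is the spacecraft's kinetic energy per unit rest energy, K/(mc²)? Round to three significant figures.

From L = L₀/γ: γ = 213/180.2 = 1.18202.
Since K = (γ−1)mc², K/(mc²) = 1.18202 − 1 = 0.182.

0.182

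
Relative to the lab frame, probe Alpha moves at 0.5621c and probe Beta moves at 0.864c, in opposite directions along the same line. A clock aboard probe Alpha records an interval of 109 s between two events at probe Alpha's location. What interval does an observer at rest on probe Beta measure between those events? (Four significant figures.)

Transform probe Alpha's velocity into probe Beta's frame: (0.5621 + 0.864)/(1 + 0.5621·0.864) = 1.4261/1.4856544, so the relative speed is 0.95991c.
At |u| = 0.95991c, γ = (1 − 0.921427)^(−1/2) = 3.5675.
The clock on probe Alpha records proper time, so probe Beta measures Δt = γΔτ = 3.5675 × 109 = 388.9 s.

388.9 s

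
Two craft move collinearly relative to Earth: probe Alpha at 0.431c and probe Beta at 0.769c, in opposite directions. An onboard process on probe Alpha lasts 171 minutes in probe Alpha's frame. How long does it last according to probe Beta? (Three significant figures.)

Transform probe Alpha's velocity into probe Beta's frame: (0.431 + 0.769)/(1 + 0.431·0.769) = 1.2/1.331439, so the relative speed is 0.90128c.
At |u| = 0.90128c, γ = (1 − 0.812306)^(−1/2) = 2.3082.
The clock on probe Alpha records proper time, so probe Beta measures Δt = γΔτ = 2.3082 × 171 = 395 minutes.

395 minutes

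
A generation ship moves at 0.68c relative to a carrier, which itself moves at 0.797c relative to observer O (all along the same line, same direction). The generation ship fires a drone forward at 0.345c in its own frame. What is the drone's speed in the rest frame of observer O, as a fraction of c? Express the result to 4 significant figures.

0.9793c

Apply u = (u'+v)/(1+u'v) twice. Drone in the carrier frame: (0.345+0.68)/(1+0.345·0.68) = 1.025/1.2346 = 0.83023c.
That velocity, transformed to the rest frame of observer O: (0.83023+0.797)/(1+0.83023·0.797) = 1.62723/1.66169331 = 0.97926c.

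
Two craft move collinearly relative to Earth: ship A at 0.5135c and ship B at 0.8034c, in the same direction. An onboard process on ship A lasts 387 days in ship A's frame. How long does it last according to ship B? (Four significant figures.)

445.0 days

Speed of ship A in ship B's frame: u = (v_A − v_B)/(1 − v_A v_B/c²) = (0.5135 − 0.8034)/(1 − 0.5135×0.8034) = −0.2899/0.5874541 = −0.49349; |u| = 0.49349c.
At |u| = 0.49349c, γ = (1 − 0.243532)^(−1/2) = 1.1498.
The clock on ship A records proper time, so ship B measures Δt = γΔτ = 1.1498 × 387 = 445.0 days.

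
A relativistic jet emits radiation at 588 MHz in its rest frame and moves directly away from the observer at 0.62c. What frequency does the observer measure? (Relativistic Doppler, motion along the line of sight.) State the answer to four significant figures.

Relativistic Doppler (source moving away): f_obs = f_src · √((1−β)/(1+β)).
With β = 0.62: factor = √(0.38/1.62) = 0.48432.
f_obs = 588 × 0.48432 = 284.8 MHz.

284.8 MHz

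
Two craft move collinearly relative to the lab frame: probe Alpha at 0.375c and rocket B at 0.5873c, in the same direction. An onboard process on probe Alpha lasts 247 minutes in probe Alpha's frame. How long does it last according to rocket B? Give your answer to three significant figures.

257 minutes

The velocity of probe Alpha relative to rocket B is (0.375 − 0.5873)c / (1 − 0.375×0.5873) = −0.27226c; relative speed 0.27226c.
γ for this relative speed: γ = 1/√(1 − 0.0741255) = 1.0393.
Probe Alpha's interval is proper; time dilation gives Δt_B = γΔτ = 1.0393 × 247 minutes = 257 minutes.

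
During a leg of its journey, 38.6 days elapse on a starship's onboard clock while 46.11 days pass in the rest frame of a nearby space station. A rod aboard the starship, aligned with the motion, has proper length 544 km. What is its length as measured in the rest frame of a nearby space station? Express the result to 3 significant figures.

455 km

From Δt = γΔτ: γ = 46.11/38.6 = 1.19456.
L = L₀/γ = 544/1.19456 = 455 km.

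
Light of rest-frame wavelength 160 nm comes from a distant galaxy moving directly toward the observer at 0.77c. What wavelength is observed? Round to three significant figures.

57.7 nm

Relativistic Doppler for wavelength: λ_obs = λ_src · √((1−β)/(1+β)).
With β = 0.77: factor = √(0.23/1.77) = 0.36048.
λ_obs = 160 × 0.36048 = 57.7 nm.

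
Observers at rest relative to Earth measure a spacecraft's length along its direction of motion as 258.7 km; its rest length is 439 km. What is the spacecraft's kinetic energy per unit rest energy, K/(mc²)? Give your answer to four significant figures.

0.6969

From L = L₀/γ: γ = 439/258.7 = 1.69695.
K/(mc²) = γ − 1 = 1.69695 − 1 = 0.6969.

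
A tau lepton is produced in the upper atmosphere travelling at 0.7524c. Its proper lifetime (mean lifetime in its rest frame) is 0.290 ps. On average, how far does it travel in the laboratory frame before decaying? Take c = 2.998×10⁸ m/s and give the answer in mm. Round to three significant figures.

γ = 1/√(1 − β²) = 1/√(1 − 0.56610576) = 1/√0.43389424 = 1/0.658706 = 1.5181.
Lab-frame lifetime: Δt = γτ = 1.5181 × 0.290 ps = 0.44025 ps.
Distance: d = vΔt = 0.7524 × 2.998×10⁸ m/s × 4.4025×10^-13 s = 9.93×10^-5 m = 0.0993 mm.

0.0993 mm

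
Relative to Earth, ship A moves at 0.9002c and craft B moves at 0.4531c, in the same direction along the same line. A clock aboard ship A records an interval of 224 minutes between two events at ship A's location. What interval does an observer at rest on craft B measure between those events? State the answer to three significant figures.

Speed of ship A in craft B's frame: u = (v_A − v_B)/(1 − v_A v_B/c²) = (0.9002 − 0.4531)/(1 − 0.9002×0.4531) = 0.4471/0.59211938 = 0.75508; |u| = 0.75508c.
γ for this relative speed: γ = 1/√(1 − 0.570146) = 1.5252.
The clock on ship A records proper time, so craft B measures Δt = γΔτ = 1.5252 × 224 = 342 minutes.

342 minutes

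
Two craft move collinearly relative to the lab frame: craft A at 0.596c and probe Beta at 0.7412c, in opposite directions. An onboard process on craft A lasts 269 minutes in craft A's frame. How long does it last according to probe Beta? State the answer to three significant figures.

719 minutes

Speed of craft A in probe Beta's frame: u = (v_A + v_B)/(1 + v_A v_B/c²) = (0.596 + 0.7412)/(1 + 0.596×0.7412) = 1.3372/1.4417552 = 0.92748; |u| = 0.92748c.
γ for this relative speed: γ = 1/√(1 − 0.860219) = 2.6747.
Craft A's interval is proper; time dilation gives Δt_B = γΔτ = 2.6747 × 269 minutes = 719 minutes.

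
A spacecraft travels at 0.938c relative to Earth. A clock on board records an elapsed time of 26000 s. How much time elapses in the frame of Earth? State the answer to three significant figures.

γ = 1/√(1 − β²) = 1/√(1 − 0.879844) = 1/√0.120156 = 1/0.346635 = 2.8849.
The onboard clock measures proper time, so the interval in the rest frame of Earth is dilated: Δt = γ·Δτ = 2.8849 × 26000 s = 75000 s.

75000 s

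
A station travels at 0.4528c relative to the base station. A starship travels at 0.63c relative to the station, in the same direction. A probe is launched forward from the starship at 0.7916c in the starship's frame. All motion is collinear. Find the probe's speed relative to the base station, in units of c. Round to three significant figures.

0.980c

Apply u = (u'+v)/(1+u'v) twice. Probe in the station frame: (0.7916+0.63)/(1+0.7916·0.63) = 1.4216/1.498708 = 0.94855c.
That velocity, transformed to the rest frame of the base station: (0.94855+0.4528)/(1+0.94855·0.4528) = 1.40135/1.42950344 = 0.98031c.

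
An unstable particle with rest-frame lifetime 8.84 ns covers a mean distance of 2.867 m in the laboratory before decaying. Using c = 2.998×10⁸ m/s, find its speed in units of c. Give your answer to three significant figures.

Lab distance = (lab lifetime)·v = γτ·βc, so βγ = d/(cτ) = 2.867/(2.998×10⁸ × 8.840×10^-9) = 1.0818.
With βγ = 1.0818: γ² = 1 + (βγ)² = 2.17029, and β = (βγ)/γ = 1.0818/1.47319 = 0.734.

0.734c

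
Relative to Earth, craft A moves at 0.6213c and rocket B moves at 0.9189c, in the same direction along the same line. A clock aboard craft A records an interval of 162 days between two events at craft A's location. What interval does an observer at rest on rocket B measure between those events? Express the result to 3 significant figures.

225 days

Speed of craft A in rocket B's frame: u = (v_A − v_B)/(1 − v_A v_B/c²) = (0.6213 − 0.9189)/(1 − 0.6213×0.9189) = −0.2976/0.42908743 = −0.69356; |u| = 0.69356c.
γ for this relative speed: γ = 1/√(1 − 0.481025) = 1.3881.
The clock on craft A records proper time, so rocket B measures Δt = γΔτ = 1.3881 × 162 = 225 days.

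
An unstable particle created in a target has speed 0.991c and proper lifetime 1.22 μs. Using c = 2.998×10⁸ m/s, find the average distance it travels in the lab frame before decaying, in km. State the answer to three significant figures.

With β = 0.991, γ = 1/√(1 − 0.991²) = 1/√0.017919 = 7.4704.
Lab-frame lifetime: Δt = γτ = 7.4704 × 1.22 μs = 9.1139 μs.
Distance: d = vΔt = 0.991 × 2.998×10⁸ m/s × 9.1139×10^-6 s = 2710 m = 2.71 km.

2.71 km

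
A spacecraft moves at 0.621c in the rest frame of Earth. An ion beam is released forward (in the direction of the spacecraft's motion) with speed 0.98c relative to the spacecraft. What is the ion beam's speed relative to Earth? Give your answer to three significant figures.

0.995c

In units of c, u = (u' + v)/(1 + u'v) with u' = 0.98 and v = 0.621.
Numerator: 0.98 + 0.621 = 1.601. Denominator: 1 + (0.98)(0.621) = 1.60858.
u = 1.601/1.60858 = 0.99529, so the speed is 0.995c.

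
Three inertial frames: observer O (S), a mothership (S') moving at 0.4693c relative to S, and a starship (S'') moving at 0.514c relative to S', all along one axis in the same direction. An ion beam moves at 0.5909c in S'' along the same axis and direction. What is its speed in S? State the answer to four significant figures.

0.9421c

Apply u = (u'+v)/(1+u'v) twice. Ion beam in the mothership frame: (0.5909+0.514)/(1+0.5909·0.514) = 1.1049/1.3037226 = 0.8475c.
That velocity, transformed to the rest frame of observer O: (0.8475+0.4693)/(1+0.8475·0.4693) = 1.3168/1.39773175 = 0.9421c.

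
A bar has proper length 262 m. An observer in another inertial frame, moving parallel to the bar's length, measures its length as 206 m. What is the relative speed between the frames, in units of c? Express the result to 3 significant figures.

0.618c

Length contraction gives γ = L₀/L = 262/206 = 1.2718.
β = √(1 − 1/γ²) = √0.381753 = 0.618.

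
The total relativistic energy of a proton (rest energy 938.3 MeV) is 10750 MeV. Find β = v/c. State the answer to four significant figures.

γ = E/(mc²) = 10750/938.3 = 11.457.
β = √(1 − 1/γ²) = √(1 − 0.0076183) = √0.9923817 = 0.9962.

0.9962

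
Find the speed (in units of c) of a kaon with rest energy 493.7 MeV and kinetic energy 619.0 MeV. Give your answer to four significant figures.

0.8962c

γ = 1 + K/(mc²) = 1 + 619.0/493.7 = 2.2538.
β = √(1 − 1/γ²) = √(1 − 0.196865) = √0.803135 = 0.8962.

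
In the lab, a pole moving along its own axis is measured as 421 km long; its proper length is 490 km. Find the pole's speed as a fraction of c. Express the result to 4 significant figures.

Length contraction gives γ = L₀/L = 490/421 = 1.1639.
β = √(1 − 1/γ²) = √0.261809 = 0.5117.

0.5117c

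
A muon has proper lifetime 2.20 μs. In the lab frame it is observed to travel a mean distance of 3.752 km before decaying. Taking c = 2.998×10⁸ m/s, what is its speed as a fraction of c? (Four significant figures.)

0.9849c

Lab distance = (lab lifetime)·v = γτ·βc, so βγ = d/(cτ) = 3752/(2.998×10⁸ × 2.200×10^-6) = 5.6886.
With βγ = 5.6886: γ² = 1 + (βγ)² = 33.3602, and β = (βγ)/γ = 5.6886/5.77583 = 0.9849.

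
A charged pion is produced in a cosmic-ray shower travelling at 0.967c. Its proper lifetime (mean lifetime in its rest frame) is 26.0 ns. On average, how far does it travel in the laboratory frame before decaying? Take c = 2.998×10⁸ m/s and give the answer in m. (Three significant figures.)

γ = 1/√(1 − β²) = 1/√(1 − 0.935089) = 1/√0.064911 = 1/0.254776 = 3.925.
Lab-frame lifetime: Δt = γτ = 3.925 × 26.0 ns = 102.05 ns.
Distance: d = vΔt = 0.967 × 2.998×10⁸ m/s × 1.0205×10^-7 s = 29.6 m.

29.6 m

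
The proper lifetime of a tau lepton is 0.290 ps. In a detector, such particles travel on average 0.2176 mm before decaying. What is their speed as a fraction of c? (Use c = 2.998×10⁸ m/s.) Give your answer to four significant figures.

d = βγcτ ⇒ βγ = d/(cτ) = 2.176×10^-4 m / (8.6942×10^-5 m) = 2.5028.
β = (βγ)/√(1+(βγ)²) = 2.5028/√7.26401 = 0.9286.

0.9286c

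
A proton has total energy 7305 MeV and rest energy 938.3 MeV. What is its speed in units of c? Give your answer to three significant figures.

0.992c

γ = E/(mc²) = 7305/938.3 = 7.7854.
β = √(1 − 1/γ²) = √(1 − 0.0164983) = √0.9835017 = 0.992.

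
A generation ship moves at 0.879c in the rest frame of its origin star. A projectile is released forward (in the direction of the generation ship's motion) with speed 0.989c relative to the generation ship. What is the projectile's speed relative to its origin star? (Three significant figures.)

0.999c

Relativistic velocity addition: u = (u' + v)/(1 + u'v/c²), with u' = 0.989c and v = 0.879c.
Numerator: 0.989 + 0.879 = 1.868. Denominator: 1 + (0.989)(0.879) = 1.869331.
u = 1.868/1.869331 = 0.99929, so the speed is 0.999c.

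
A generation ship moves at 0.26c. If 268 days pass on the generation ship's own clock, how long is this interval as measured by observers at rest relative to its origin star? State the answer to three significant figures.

278 days

γ = 1/√(1 − β²) = 1/√(1 − 0.0676) = 1/√0.9324 = 1/0.965609 = 1.0356.
The onboard clock measures proper time, so the interval in the rest frame of its origin star is dilated: Δt = γ·Δτ = 1.0356 × 268 days = 278 days.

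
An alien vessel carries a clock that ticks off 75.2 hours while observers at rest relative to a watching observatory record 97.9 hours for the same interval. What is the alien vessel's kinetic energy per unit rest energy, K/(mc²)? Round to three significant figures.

0.302

The time-dilation ratio gives γ = 97.9/75.2 = 1.30186.
K/(mc²) = γ − 1 = 1.30186 − 1 = 0.302.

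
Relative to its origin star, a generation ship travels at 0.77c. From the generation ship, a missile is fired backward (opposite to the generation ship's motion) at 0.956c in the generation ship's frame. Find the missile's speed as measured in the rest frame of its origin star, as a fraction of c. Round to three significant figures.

Relativistic velocity addition: u = (u' + v)/(1 + u'v/c²), with u' = −0.956c and v = 0.77c.
Numerator: −0.956 + 0.77 = −0.186. Denominator: 1 + (−0.956)(0.77) = 0.26388.
u = −0.186/0.26388 = −0.70487, so the speed is 0.705c.

0.705c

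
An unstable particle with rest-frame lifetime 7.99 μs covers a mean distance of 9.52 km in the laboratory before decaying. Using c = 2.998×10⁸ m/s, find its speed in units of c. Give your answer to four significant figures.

Let x = d/(cτ) = 9520 m / (2.998×10⁸ m/s × 7.990×10^-6 s) = 3.9743. Since d = βγcτ, x = βγ = β/√(1−β²).
Solving: β² = x²/(1+x²) = 15.7951/16.7951 = 0.940459, so β = 0.9698.

0.9698c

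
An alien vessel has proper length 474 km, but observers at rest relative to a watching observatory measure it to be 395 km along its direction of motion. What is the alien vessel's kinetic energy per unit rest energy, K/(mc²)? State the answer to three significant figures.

γ = L₀/L = 474/395 = 1.2.
K/(mc²) = γ − 1 = 1.2 − 1 = 0.200.

0.200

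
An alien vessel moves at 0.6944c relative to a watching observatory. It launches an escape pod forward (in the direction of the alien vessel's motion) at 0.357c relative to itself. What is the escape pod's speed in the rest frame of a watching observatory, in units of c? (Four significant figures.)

Relativistic velocity addition: u = (u' + v)/(1 + u'v/c²), with u' = 0.357c and v = 0.6944c.
Numerator: 0.357 + 0.6944 = 1.0514. Denominator: 1 + (0.357)(0.6944) = 1.2479008.
u = 1.0514/1.2479008 = 0.84253, so the speed is 0.8425c.

0.8425c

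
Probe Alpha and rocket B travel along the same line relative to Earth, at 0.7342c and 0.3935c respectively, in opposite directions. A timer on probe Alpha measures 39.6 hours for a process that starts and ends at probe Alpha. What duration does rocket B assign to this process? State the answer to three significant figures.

81.8 hours

The velocity of probe Alpha relative to rocket B is (0.7342 + 0.3935)c / (1 + 0.7342×0.3935) = 0.87493c; relative speed 0.87493c.
At |u| = 0.87493c, γ = (1 − 0.765503)^(−1/2) = 2.0651.
The clock on probe Alpha records proper time, so rocket B measures Δt = γΔτ = 2.0651 × 39.6 = 81.8 hours.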